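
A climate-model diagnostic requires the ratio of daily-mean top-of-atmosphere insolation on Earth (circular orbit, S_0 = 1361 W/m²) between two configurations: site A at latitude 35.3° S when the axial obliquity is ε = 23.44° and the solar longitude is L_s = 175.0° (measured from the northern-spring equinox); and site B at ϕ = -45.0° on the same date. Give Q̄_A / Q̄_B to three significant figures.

Q̄_A / Q̄_B ≈ 1.17

— Configuration A (ϕ=-35.3°):
Solar declination: sin δ = sin ε · sin L_s = sin 23.44° × sin 175.0° = 0.03467, so δ = +1.987°.
cos h₀ = −tan(-35.3°) tan(+1.987°) = 0.0246, h₀ = 1.5462 rad.
Bracket: h₀ sin ϕ sin δ + cos ϕ cos δ sin h₀ = 1.5462×-0.57786×0.03467 + 0.81614×0.99940×0.99970 = -0.030977 + 0.815406 = 0.784429.
Q̄ = (S_0/π) × [bracket] = (1361/π) × 0.784429 = 339.83 W/m².
— Configuration B (ϕ=-45.0°):
cos h₀ = −tan(-45.0°) tan(+1.987°) = 0.0347, h₀ = 1.5361 rad.
Bracket: h₀ sin ϕ sin δ + cos ϕ cos δ sin h₀ = 1.5361×-0.70711×0.03467 + 0.70711×0.99940×0.99940 = -0.037658 + 0.706262 = 0.668604.
Q̄ = (S_0/π) × [bracket] = (1361/π) × 0.668604 = 289.65 W/m².
Ratio Q̄_A / Q̄_B = 339.83 / 289.65 = 1.173.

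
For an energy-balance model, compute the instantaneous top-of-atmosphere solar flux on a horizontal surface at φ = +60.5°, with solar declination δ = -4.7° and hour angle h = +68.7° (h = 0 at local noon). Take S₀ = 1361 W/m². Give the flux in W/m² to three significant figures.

cos θ_z = sin φ sin δ + cos φ cos δ cos h = -0.071316 + 0.178272 = 0.106956.
Flux = S₀ · cos θ_z = 1361 × 0.106956 = 145.6 W/m².

146 W/m²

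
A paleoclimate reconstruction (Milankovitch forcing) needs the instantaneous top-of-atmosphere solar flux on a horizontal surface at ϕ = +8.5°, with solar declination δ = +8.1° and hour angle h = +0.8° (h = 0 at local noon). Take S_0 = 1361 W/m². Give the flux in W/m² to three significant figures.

1.36e+03 W/m²

cos θ_z = sin ϕ sin δ + cos ϕ cos δ cos h = 0.020827 + 0.979054 = 0.999881.
Flux = S_0 · cos θ_z = 1361 × 0.999881 = 1361 W/m².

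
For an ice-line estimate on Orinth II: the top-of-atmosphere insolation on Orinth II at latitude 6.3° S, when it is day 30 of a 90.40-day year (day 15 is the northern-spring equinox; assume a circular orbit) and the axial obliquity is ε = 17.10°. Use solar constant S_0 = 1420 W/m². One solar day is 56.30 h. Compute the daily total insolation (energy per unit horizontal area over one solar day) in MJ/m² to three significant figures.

84.1 MJ/m²

Solar longitude: L_s = 360° × (30 − 15)/90.40 = 59.735°.
sin δ = sin 17.10° × sin 59.735° = 0.25396, so δ = +14.712°.
cos h₀ = −tan(-6.3°) tan(+14.712°) = 0.0290, h₀ = 1.5418 rad.
Bracket: h₀ sin ϕ sin δ + cos ϕ cos δ sin h₀ = 1.5418×-0.10973×0.25396 + 0.99396×0.96721×0.99958 = -0.042965 + 0.960964 = 0.917999.
Q̄ = (S_0/π) × [bracket] = (1420/π) × 0.917999 = 414.94 W/m².
Daily total = Q̄ × 56.30 h × 3600 s/h = 414.94 × 56.30 × 3600 / 10⁶ = 84.10 MJ/m².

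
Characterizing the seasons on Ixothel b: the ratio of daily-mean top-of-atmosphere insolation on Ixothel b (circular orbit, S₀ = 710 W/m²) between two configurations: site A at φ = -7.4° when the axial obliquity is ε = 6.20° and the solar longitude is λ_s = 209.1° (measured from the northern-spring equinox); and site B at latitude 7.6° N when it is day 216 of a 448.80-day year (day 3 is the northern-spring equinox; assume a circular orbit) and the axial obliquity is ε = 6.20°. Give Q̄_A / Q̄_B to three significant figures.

— Configuration A (φ=-7.4°):
Solar declination: sin δ = sin ε · sin λ_s = sin 6.20° × sin 209.1° = -0.05252, so δ = -3.011°.
cos H₀ = −tan(-7.4°) tan(-3.011°) = -0.0068, H₀ = 1.5776 rad.
Bracket: H₀ sin φ sin δ + cos φ cos δ sin H₀ = 1.5776×-0.12880×-0.05252 + 0.99167×0.99862×0.99998 = 0.010672 + 0.990282 = 1.000954.
Q̄ = (S₀/π) × [bracket] = (710/π) × 1.000954 = 226.22 W/m².
— Configuration B (φ=+7.6°):
Solar longitude: λ_s = 360° × (216 − 3)/448.80 = 170.856°.
sin δ = sin 6.20° × sin 170.856° = 0.01716, so δ = +0.983°.
cos H₀ = −tan(+7.6°) tan(+0.983°) = -0.0023, H₀ = 1.5731 rad.
Bracket: H₀ sin φ sin δ + cos φ cos δ sin H₀ = 1.5731×0.13226×0.01716 + 0.99122×0.99985×1.00000 = 0.003570 + 0.991071 = 0.994641.
Q̄ = (S₀/π) × [bracket] = (710/π) × 0.994641 = 224.79 W/m².
Ratio Q̄_A / Q̄_B = 226.22 / 224.79 = 1.006.

Q̄_A / Q̄_B ≈ 1.01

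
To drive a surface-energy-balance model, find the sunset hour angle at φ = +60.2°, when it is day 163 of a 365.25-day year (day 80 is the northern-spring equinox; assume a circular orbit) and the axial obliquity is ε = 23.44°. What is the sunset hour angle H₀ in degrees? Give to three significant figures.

H₀ = 138°

Solar longitude: λ_s = 360° × (163 − 80)/365.25 = 81.807°.
sin δ = sin 23.44° × sin 81.807° = 0.39373, so δ = +23.187°.
cos H₀ = −tan φ · tan δ = −tan(+60.2°) × tan(+23.187°) = -0.7479, so H₀ = 2.4157 rad = 138.41°.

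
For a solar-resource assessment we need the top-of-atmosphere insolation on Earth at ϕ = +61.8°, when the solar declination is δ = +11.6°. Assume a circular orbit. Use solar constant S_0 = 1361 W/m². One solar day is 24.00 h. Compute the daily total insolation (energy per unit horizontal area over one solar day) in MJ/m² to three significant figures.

29.0 MJ/m²

cos h₀ = −tan(+61.8°) tan(+11.600°) = -0.3828, h₀ = 1.9637 rad.
Bracket: h₀ sin ϕ sin δ + cos ϕ cos δ sin h₀ = 1.9637×0.88130×0.20108 + 0.47255×0.97958×0.92382 = 0.347991 + 0.427637 = 0.775628.
Q̄ = (S_0/π) × [bracket] = (1361/π) × 0.775628 = 336.02 W/m².
Daily total = Q̄ × 24.00 h × 3600 s/h = 336.02 × 24.00 × 3600 / 10⁶ = 29.03 MJ/m².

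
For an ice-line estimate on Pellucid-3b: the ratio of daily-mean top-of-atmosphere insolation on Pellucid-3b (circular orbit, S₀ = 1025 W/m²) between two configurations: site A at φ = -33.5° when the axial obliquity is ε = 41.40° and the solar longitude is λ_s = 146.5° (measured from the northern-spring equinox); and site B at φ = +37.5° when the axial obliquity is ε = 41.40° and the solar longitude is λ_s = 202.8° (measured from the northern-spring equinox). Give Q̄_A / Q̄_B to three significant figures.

— Configuration A (φ=-33.5°):
Solar declination: sin δ = sin ε · sin λ_s = sin 41.40° × sin 146.5° = 0.36500, so δ = +21.408°.
cos H₀ = −tan(-33.5°) tan(+21.408°) = 0.2595, H₀ = 1.3083 rad.
Bracket: H₀ sin φ sin δ + cos φ cos δ sin H₀ = 1.3083×-0.55194×0.36500 + 0.83389×0.93101×0.96574 = -0.263568 + 0.749762 = 0.486194.
Q̄ = (S₀/π) × [bracket] = (1025/π) × 0.486194 = 158.63 W/m².
— Configuration B (φ=+37.5°):
Solar declination: sin δ = sin ε · sin λ_s = sin 41.40° × sin 202.8° = -0.25627, so δ = -14.849°.
cos H₀ = −tan(+37.5°) tan(-14.849°) = 0.2034, H₀ = 1.3659 rad.
Bracket: H₀ sin φ sin δ + cos φ cos δ sin H₀ = 1.3659×0.60876×-0.25627 + 0.79335×0.96661×0.97909 = -0.213090 + 0.750825 = 0.537735.
Q̄ = (S₀/π) × [bracket] = (1025/π) × 0.537735 = 175.45 W/m².
Ratio Q̄_A / Q̄_B = 158.63 / 175.45 = 0.9041.

Q̄_A / Q̄_B ≈ 0.904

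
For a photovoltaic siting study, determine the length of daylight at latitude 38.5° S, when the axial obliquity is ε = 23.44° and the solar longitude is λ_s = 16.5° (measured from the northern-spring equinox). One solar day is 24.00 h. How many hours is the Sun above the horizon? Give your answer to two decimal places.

11.31 h

Solar declination: sin δ = sin ε · sin λ_s = sin 23.44° × sin 16.5° = 0.11298, so δ = +6.487°.
cos H₀ = −tan φ · tan δ = −tan(-38.5°) × tan(+6.487°) = 0.0904, so H₀ = 1.4802 rad = 84.81°.
Daylight = 2H₀/(2π) × 24.00 h = (1.4802/π) × 24.00 = 11.31 h.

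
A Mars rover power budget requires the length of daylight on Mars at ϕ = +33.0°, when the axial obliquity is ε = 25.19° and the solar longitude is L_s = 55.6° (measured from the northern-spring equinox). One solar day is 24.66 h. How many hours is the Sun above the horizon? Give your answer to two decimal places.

Solar declination: sin δ = sin ε · sin L_s = sin 25.19° × sin 55.6° = 0.35119, so δ = +20.560°.
cos h₀ = −tan ϕ · tan δ = −tan(+33.0°) × tan(+20.560°) = -0.2436, so h₀ = 1.8168 rad = 104.10°.
Daylight = 2h₀/(2π) × 24.66 h = (1.8168/π) × 24.66 = 14.26 h.

14.26 h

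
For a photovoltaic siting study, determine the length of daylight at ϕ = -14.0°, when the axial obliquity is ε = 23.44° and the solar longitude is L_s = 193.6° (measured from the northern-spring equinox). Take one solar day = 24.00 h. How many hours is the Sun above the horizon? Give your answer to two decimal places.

12.18 h

Solar declination: sin δ = sin ε · sin L_s = sin 23.44° × sin 193.6° = -0.09354, so δ = -5.367°.
cos h₀ = −tan ϕ · tan δ = −tan(-14.0°) × tan(-5.367°) = -0.0234, so h₀ = 1.5942 rad = 91.34°.
Daylight = 2h₀/(2π) × 24.00 h = (1.5942/π) × 24.00 = 12.18 h.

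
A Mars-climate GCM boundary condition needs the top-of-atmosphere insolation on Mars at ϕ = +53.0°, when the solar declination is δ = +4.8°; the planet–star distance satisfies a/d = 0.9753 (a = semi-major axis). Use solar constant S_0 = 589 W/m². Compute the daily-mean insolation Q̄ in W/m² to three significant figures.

cos h₀ = −tan(+53.0°) tan(+4.800°) = -0.1114, h₀ = 1.6825 rad.
Bracket: h₀ sin ϕ sin δ + cos ϕ cos δ sin h₀ = 1.6825×0.79864×0.08368 + 0.60182×0.99649×0.99377 = 0.112442 + 0.595971 = 0.708413.
Inverse-square distance factor (a/d)² = 0.9753² = 0.951210.
Q̄ = (S_0/π) × 0.951210 × [bracket] = (589/π) × 0.951210 × 0.708413 = 126.3 W/m².

Q̄ ≈ 126 W/m²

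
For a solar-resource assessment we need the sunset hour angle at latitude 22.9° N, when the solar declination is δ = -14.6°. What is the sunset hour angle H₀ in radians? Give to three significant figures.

H₀ = 1.46 rad

cos H₀ = −tan φ · tan δ = −tan(+22.9°) × tan(-14.600°) = 0.1100, so H₀ = 1.4605 rad = 83.68°.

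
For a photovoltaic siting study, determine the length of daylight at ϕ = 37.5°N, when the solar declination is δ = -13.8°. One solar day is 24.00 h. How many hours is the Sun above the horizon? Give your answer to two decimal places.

cos h₀ = −tan ϕ · tan δ = −tan(+37.5°) × tan(-13.800°) = 0.1885, so h₀ = 1.3812 rad = 79.14°.
Daylight = 2h₀/(2π) × 24.00 h = (1.3812/π) × 24.00 = 10.55 h.

10.55 h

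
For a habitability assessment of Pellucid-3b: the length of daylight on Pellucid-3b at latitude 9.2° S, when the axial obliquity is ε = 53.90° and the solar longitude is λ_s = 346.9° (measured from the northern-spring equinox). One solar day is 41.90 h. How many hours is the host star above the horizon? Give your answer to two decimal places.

Solar declination: sin δ = sin ε · sin λ_s = sin 53.90° × sin 346.9° = -0.18313, so δ = -10.552°.
cos H₀ = −tan φ · tan δ = −tan(-9.2°) × tan(-10.552°) = -0.0302, so H₀ = 1.6010 rad = 91.73°.
Daylight = 2H₀/(2π) × 41.90 h = (1.6010/π) × 41.90 = 21.35 h.

21.35 h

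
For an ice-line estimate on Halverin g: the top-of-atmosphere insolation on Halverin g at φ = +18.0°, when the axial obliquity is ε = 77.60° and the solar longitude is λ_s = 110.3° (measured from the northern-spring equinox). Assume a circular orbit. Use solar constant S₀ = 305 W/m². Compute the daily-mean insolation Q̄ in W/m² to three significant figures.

Solar declination: sin δ = sin ε · sin λ_s = sin 77.60° × sin 110.3° = 0.91601, so δ = +66.350°.
cos H₀ = −tan(+18.0°) tan(+66.350°) = -0.7419, H₀ = 2.4067 rad.
Bracket: H₀ sin φ sin δ + cos φ cos δ sin H₀ = 2.4067×0.30902×0.91601 + 0.95106×0.40116×0.67048 = 0.681254 + 0.255806 = 0.937060.
Q̄ = (S₀/π) × [bracket] = (305/π) × 0.937060 = 90.97 W/m².

Q̄ ≈ 91.0 W/m²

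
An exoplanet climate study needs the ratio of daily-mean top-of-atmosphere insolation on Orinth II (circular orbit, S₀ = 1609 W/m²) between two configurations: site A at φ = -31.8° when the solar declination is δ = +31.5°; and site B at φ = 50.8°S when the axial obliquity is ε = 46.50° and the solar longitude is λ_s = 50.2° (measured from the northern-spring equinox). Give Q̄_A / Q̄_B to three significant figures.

Q̄_A / Q̄_B ≈ 9.28

— Configuration A (φ=-31.8°):
cos H₀ = −tan(-31.8°) tan(+31.500°) = 0.3800, H₀ = 1.1811 rad.
Bracket: H₀ sin φ sin δ + cos φ cos δ sin H₀ = 1.1811×-0.52696×0.52250 + 0.84989×0.85264×0.92501 = -0.325200 + 0.670309 = 0.345109.
Q̄ = (S₀/π) × [bracket] = (1609/π) × 0.345109 = 176.75 W/m².
— Configuration B (φ=-50.8°):
Solar declination: sin δ = sin ε · sin λ_s = sin 46.50° × sin 50.2° = 0.55729, so δ = +33.869°.
cos H₀ = −tan(-50.8°) tan(+33.869°) = 0.8230, H₀ = 0.6042 rad.
Bracket: H₀ sin φ sin δ + cos φ cos δ sin H₀ = 0.6042×-0.77494×0.55729 + 0.63203×0.83032×0.56811 = -0.260934 + 0.298137 = 0.037203.
Q̄ = (S₀/π) × [bracket] = (1609/π) × 0.037203 = 19.054 W/m².
Ratio Q̄_A / Q̄_B = 176.75 / 19.054 = 9.276.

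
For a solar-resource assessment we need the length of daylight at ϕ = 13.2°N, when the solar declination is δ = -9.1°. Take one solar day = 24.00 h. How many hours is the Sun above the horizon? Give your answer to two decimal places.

cos h₀ = −tan ϕ · tan δ = −tan(+13.2°) × tan(-9.100°) = 0.0376, so h₀ = 1.5332 rad = 87.85°.
Daylight = 2h₀/(2π) × 24.00 h = (1.5332/π) × 24.00 = 11.71 h.

11.71 h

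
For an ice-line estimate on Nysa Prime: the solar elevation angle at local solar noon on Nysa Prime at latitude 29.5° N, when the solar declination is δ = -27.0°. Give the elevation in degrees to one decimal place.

At local noon the hour angle is zero, so the zenith angle equals |ϕ − δ| = |+29.5° − (-27.000°)| = 56.500°.
Elevation = 90° − 56.500° = 33.5°.

33.5°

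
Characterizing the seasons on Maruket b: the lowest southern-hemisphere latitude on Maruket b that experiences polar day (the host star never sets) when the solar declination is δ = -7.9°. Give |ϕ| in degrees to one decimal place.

Polar day requires cos h₀ = −tan ϕ tan δ ≤ −1, i.e. tan ϕ tan δ ≥ 1.
The boundary is |tan ϕ| · |tan δ| = 1, so |ϕ| = 90° − |δ| = 90° − 7.9° = 82.1° in the southern hemisphere.

|ϕ| = 82.1°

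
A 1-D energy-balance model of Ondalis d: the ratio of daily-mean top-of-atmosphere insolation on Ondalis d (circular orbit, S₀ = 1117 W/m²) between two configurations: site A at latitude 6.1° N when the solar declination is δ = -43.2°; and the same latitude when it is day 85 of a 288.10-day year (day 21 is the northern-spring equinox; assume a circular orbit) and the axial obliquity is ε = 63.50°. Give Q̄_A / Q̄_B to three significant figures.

— Configuration A (φ=+6.1°):
cos H₀ = −tan(+6.1°) tan(-43.200°) = 0.1004, H₀ = 1.4703 rad.
Bracket: H₀ sin φ sin δ + cos φ cos δ sin H₀ = 1.4703×0.10626×-0.68455 + 0.99434×0.72897×0.99495 = -0.106950 + 0.721184 = 0.614234.
Q̄ = (S₀/π) × [bracket] = (1117/π) × 0.614234 = 218.39 W/m².
— Configuration B (φ=+6.1°):
Solar longitude: λ_s = 360° × (85 − 21)/288.10 = 79.972°.
sin δ = sin 63.50° × sin 79.972° = 0.88126, so δ = +61.795°.
cos H₀ = −tan(+6.1°) tan(+61.795°) = -0.1993, H₀ = 1.7714 rad.
Bracket: H₀ sin φ sin δ + cos φ cos δ sin H₀ = 1.7714×0.10626×0.88126 + 0.99434×0.47263×0.97994 = 0.165879 + 0.460528 = 0.626407.
Q̄ = (S₀/π) × [bracket] = (1117/π) × 0.626407 = 222.72 W/m².
Ratio Q̄_A / Q̄_B = 218.39 / 222.72 = 0.9806.

Q̄_A / Q̄_B ≈ 0.981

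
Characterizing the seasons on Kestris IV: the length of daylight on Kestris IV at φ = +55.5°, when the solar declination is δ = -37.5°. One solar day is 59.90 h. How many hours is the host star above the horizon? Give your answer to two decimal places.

0.00 h

cos H₀ = −tan φ · tan δ = 1.1165 ≥ 1, so the host star never rises (polar night) and H₀ = 0.
Daylight = 2H₀/(2π) × 59.90 h = (0.0000/π) × 59.90 = 0.00 h.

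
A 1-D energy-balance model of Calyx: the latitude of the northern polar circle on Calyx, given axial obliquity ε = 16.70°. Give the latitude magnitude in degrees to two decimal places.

73.30°

The polar circle is the lowest latitude that experiences at least one full rotation of continuous daylight at the northern-summer solstice; it lies at |ϕ| = 90° − ε = 90° − 16.70° = 73.30°.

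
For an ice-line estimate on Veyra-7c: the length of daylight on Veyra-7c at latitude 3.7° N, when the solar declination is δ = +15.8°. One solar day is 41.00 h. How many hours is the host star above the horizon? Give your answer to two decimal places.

20.74 h

cos h₀ = −tan ϕ · tan δ = −tan(+3.7°) × tan(+15.800°) = -0.0183, so h₀ = 1.5891 rad = 91.05°.
Daylight = 2h₀/(2π) × 41.00 h = (1.5891/π) × 41.00 = 20.74 h.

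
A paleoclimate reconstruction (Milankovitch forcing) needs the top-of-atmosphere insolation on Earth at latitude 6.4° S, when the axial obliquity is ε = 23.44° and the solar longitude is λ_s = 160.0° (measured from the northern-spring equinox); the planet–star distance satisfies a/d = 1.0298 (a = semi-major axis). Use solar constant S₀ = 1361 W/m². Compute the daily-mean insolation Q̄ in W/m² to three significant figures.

Solar declination: sin δ = sin ε · sin λ_s = sin 23.44° × sin 160.0° = 0.13605, so δ = +7.819°.
cos H₀ = −tan(-6.4°) tan(+7.819°) = 0.0154, H₀ = 1.5554 rad.
Bracket: H₀ sin φ sin δ + cos φ cos δ sin H₀ = 1.5554×-0.11147×0.13605 + 0.99377×0.99070×0.99988 = -0.023588 + 0.984410 = 0.960822.
Inverse-square distance factor (a/d)² = 1.0298² = 1.060488.
Q̄ = (S₀/π) × 1.060488 × [bracket] = (1361/π) × 1.060488 × 0.960822 = 441.4 W/m².

Q̄ ≈ 441 W/m²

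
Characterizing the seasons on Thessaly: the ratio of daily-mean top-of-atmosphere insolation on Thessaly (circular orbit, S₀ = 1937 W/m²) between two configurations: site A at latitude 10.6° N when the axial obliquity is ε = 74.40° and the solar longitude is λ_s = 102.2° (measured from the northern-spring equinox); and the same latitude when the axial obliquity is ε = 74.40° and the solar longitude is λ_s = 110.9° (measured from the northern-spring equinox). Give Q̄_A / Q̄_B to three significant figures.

Q̄_A / Q̄_B ≈ 0.901

— Configuration A (φ=+10.6°):
Solar declination: sin δ = sin ε · sin λ_s = sin 74.40° × sin 102.2° = 0.94141, so δ = +70.290°.
cos H₀ = −tan(+10.6°) tan(+70.290°) = -0.5224, H₀ = 2.1204 rad.
Bracket: H₀ sin φ sin δ + cos φ cos δ sin H₀ = 2.1204×0.18395×0.94141 + 0.98294×0.33726×0.85271 = 0.367195 + 0.282679 = 0.649874.
Q̄ = (S₀/π) × [bracket] = (1937/π) × 0.649874 = 400.69 W/m².
— Configuration B (φ=+10.6°):
Solar declination: sin δ = sin ε · sin λ_s = sin 74.40° × sin 110.9° = 0.89979, so δ = +64.131°.
cos H₀ = −tan(+10.6°) tan(+64.131°) = -0.3859, H₀ = 1.9670 rad.
Bracket: H₀ sin φ sin δ + cos φ cos δ sin H₀ = 1.9670×0.18395×0.89979 + 0.98294×0.43632×0.92253 = 0.325571 + 0.395651 = 0.721222.
Q̄ = (S₀/π) × [bracket] = (1937/π) × 0.721222 = 444.68 W/m².
Ratio Q̄_A / Q̄_B = 400.69 / 444.68 = 0.9011.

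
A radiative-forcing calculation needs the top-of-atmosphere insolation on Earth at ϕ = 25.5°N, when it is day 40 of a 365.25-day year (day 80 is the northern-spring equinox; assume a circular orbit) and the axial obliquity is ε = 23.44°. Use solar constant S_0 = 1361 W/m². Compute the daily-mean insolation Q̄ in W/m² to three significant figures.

Q̄ ≈ 307 W/m²

Solar longitude: L_s = 360° × (40 − 80)/365.25 = -39.425°, i.e. -39.425° + 360° = 320.575°.
sin δ = sin 23.44° × sin 320.575° = -0.25262, so δ = -14.633°.
cos h₀ = −tan(+25.5°) tan(-14.633°) = 0.1245, h₀ = 1.4459 rad.
Bracket: h₀ sin ϕ sin δ + cos ϕ cos δ sin h₀ = 1.4459×0.43051×-0.25262 + 0.90259×0.96756×0.99222 = -0.157249 + 0.866516 = 0.709267.
Q̄ = (S_0/π) × [bracket] = (1361/π) × 0.709267 = 307.3 W/m².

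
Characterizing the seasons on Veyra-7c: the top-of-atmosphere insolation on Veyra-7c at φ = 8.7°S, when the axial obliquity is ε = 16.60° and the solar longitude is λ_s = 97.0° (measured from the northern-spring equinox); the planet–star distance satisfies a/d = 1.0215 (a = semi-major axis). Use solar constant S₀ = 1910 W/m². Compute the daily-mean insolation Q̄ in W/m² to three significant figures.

Solar declination: sin δ = sin ε · sin λ_s = sin 16.60° × sin 97.0° = 0.28356, so δ = +16.473°.
cos H₀ = −tan(-8.7°) tan(+16.473°) = 0.0452, H₀ = 1.5255 rad.
Bracket: H₀ sin φ sin δ + cos φ cos δ sin H₀ = 1.5255×-0.15126×0.28356 + 0.98849×0.95895×0.99898 = -0.065431 + 0.946946 = 0.881515.
Inverse-square distance factor (a/d)² = 1.0215² = 1.043462.
Q̄ = (S₀/π) × 1.043462 × [bracket] = (1910/π) × 1.043462 × 0.881515 = 559.2 W/m².

Q̄ ≈ 559 W/m²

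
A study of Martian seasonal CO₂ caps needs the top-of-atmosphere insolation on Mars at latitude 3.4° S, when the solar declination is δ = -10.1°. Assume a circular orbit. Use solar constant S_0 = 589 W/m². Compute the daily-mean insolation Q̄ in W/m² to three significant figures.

Q̄ ≈ 187 W/m²

cos h₀ = −tan(-3.4°) tan(-10.100°) = -0.0106, h₀ = 1.5814 rad.
Bracket: h₀ sin ϕ sin δ + cos ϕ cos δ sin h₀ = 1.5814×-0.05931×-0.17537 + 0.99824×0.98450×0.99994 = 0.016448 + 0.982708 = 0.999156.
Q̄ = (S_0/π) × [bracket] = (589/π) × 0.999156 = 187.3 W/m².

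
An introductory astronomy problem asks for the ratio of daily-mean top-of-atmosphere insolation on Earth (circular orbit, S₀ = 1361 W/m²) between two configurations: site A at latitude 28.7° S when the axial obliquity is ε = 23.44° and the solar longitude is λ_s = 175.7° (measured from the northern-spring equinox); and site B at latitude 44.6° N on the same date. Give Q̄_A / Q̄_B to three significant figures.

Q̄_A / Q̄_B ≈ 1.15

— Configuration A (φ=-28.7°):
Solar declination: sin δ = sin ε · sin λ_s = sin 23.44° × sin 175.7° = 0.02983, so δ = +1.709°.
cos H₀ = −tan(-28.7°) tan(+1.709°) = 0.0163, H₀ = 1.5545 rad.
Bracket: H₀ sin φ sin δ + cos φ cos δ sin H₀ = 1.5545×-0.48022×0.02983 + 0.87715×0.99956×0.99987 = -0.022268 + 0.876650 = 0.854382.
Q̄ = (S₀/π) × [bracket] = (1361/π) × 0.854382 = 370.14 W/m².
— Configuration B (φ=+44.6°):
cos H₀ = −tan(+44.6°) tan(+1.709°) = -0.0294, H₀ = 1.6002 rad.
Bracket: H₀ sin φ sin δ + cos φ cos δ sin H₀ = 1.6002×0.70215×0.02983 + 0.71203×0.99956×0.99957 = 0.033516 + 0.711411 = 0.744927.
Q̄ = (S₀/π) × [bracket] = (1361/π) × 0.744927 = 322.72 W/m².
Ratio Q̄_A / Q̄_B = 370.14 / 322.72 = 1.147.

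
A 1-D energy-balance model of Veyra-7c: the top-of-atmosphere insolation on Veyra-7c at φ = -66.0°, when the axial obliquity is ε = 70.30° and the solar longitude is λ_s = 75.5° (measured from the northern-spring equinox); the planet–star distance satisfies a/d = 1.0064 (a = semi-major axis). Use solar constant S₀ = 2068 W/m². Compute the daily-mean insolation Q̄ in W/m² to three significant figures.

Solar declination: sin δ = sin ε · sin λ_s = sin 70.30° × sin 75.5° = 0.91148, so δ = +65.711°.
cos H₀ = −tan(-66.0°) tan(+65.711°) = 4.9770 ≥ 1 ⇒ polar night, H₀ = 0 and Q̄ = 0.
Inverse-square distance factor (a/d)² = 1.0064² = 1.012841.

Q̄ ≈ 0.00 W/m²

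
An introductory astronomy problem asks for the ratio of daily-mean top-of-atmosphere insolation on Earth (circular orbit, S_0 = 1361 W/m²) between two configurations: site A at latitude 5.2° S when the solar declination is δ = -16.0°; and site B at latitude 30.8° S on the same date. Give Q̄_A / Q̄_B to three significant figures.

— Configuration A (ϕ=-5.2°):
cos h₀ = −tan(-5.2°) tan(-16.000°) = -0.0261, h₀ = 1.5969 rad.
Bracket: h₀ sin ϕ sin δ + cos ϕ cos δ sin h₀ = 1.5969×-0.09063×-0.27564 + 0.99588×0.96126×0.99966 = 0.039893 + 0.956974 = 0.996867.
Q̄ = (S_0/π) × [bracket] = (1361/π) × 0.996867 = 431.86 W/m².
— Configuration B (ϕ=-30.8°):
cos h₀ = −tan(-30.8°) tan(-16.000°) = -0.1709, h₀ = 1.7426 rad.
Bracket: h₀ sin ϕ sin δ + cos ϕ cos δ sin h₀ = 1.7426×-0.51204×-0.27564 + 0.85896×0.96126×0.98528 = 0.245948 + 0.813530 = 1.059478.
Q̄ = (S_0/π) × [bracket] = (1361/π) × 1.059478 = 458.99 W/m².
Ratio Q̄_A / Q̄_B = 431.86 / 458.99 = 0.9409.

Q̄_A / Q̄_B ≈ 0.941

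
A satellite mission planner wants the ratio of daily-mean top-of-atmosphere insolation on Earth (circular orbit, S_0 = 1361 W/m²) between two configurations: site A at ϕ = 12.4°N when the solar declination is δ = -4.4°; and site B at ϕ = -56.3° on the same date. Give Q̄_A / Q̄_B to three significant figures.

Q̄_A / Q̄_B ≈ 1.44

— Configuration A (ϕ=+12.4°):
cos h₀ = −tan(+12.4°) tan(-4.400°) = 0.0169, h₀ = 1.5539 rad.
Bracket: h₀ sin ϕ sin δ + cos ϕ cos δ sin h₀ = 1.5539×0.21474×-0.07672 + 0.97667×0.99705×0.99986 = -0.025600 + 0.973652 = 0.948052.
Q̄ = (S_0/π) × [bracket] = (1361/π) × 0.948052 = 410.71 W/m².
— Configuration B (ϕ=-56.3°):
cos h₀ = −tan(-56.3°) tan(-4.400°) = -0.1154, h₀ = 1.6864 rad.
Bracket: h₀ sin ϕ sin δ + cos ϕ cos δ sin h₀ = 1.6864×-0.83195×-0.07672 + 0.55484×0.99705×0.99332 = 0.107638 + 0.549508 = 0.657146.
Q̄ = (S_0/π) × [bracket] = (1361/π) × 0.657146 = 284.69 W/m².
Ratio Q̄_A / Q̄_B = 410.71 / 284.69 = 1.443.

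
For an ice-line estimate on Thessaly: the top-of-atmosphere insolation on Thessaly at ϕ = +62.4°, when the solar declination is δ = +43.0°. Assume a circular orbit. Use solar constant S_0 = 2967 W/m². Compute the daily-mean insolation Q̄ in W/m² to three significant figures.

cos h₀ = −tan(+62.4°) tan(+43.000°) = -1.7837 ≤ −1 ⇒ polar day, h₀ = π.
Bracket: h₀ sin ϕ sin δ + cos ϕ cos δ sin h₀ = 3.1416×0.88620×0.68200 + 0.46330×0.73135×0.00000 = 1.898747 + 0.000000 = 1.898747.
Q̄ = (S_0/π) × [bracket] = (2967/π) × 1.898747 = 1793 W/m².

Q̄ ≈ 1.79e+03 W/m²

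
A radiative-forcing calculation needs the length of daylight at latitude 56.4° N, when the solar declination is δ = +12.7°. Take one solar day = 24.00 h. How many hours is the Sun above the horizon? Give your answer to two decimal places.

cos H₀ = −tan φ · tan δ = −tan(+56.4°) × tan(+12.700°) = -0.3392, so H₀ = 1.9169 rad = 109.83°.
Daylight = 2H₀/(2π) × 24.00 h = (1.9169/π) × 24.00 = 14.64 h.

14.64 h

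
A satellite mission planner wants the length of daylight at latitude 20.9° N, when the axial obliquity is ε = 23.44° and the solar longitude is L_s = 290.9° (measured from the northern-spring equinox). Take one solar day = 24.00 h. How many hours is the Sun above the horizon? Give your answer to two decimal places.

10.83 h

Solar declination: sin δ = sin ε · sin L_s = sin 23.44° × sin 290.9° = -0.37162, so δ = -21.815°.
cos h₀ = −tan ϕ · tan δ = −tan(+20.9°) × tan(-21.815°) = 0.1529, so h₀ = 1.4173 rad = 81.21°.
Daylight = 2h₀/(2π) × 24.00 h = (1.4173/π) × 24.00 = 10.83 h.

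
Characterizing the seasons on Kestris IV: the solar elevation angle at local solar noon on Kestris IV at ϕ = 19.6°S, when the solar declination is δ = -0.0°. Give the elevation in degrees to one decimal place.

At local noon the hour angle is zero, so the zenith angle equals |ϕ − δ| = |-19.6° − (-0.000°)| = 19.600°.
Elevation = 90° − 19.600° = 70.4°.

70.4°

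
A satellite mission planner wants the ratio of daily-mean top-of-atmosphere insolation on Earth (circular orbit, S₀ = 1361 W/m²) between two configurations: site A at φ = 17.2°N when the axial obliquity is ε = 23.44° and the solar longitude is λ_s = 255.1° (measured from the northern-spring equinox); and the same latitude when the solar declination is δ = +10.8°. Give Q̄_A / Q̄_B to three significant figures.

— Configuration A (φ=+17.2°):
Solar declination: sin δ = sin ε · sin λ_s = sin 23.44° × sin 255.1° = -0.38441, so δ = -22.607°.
cos H₀ = −tan(+17.2°) tan(-22.607°) = 0.1289, H₀ = 1.4415 rad.
Bracket: H₀ sin φ sin δ + cos φ cos δ sin H₀ = 1.4415×0.29571×-0.38441 + 0.95528×0.92316×0.99166 = -0.163861 + 0.874521 = 0.710660.
Q̄ = (S₀/π) × [bracket] = (1361/π) × 0.710660 = 307.87 W/m².
— Configuration B (φ=+17.2°):
cos H₀ = −tan(+17.2°) tan(+10.800°) = -0.0591, H₀ = 1.6299 rad.
Bracket: H₀ sin φ sin δ + cos φ cos δ sin H₀ = 1.6299×0.29571×0.18738 + 0.95528×0.98229×0.99826 = 0.090313 + 0.936729 = 1.027042.
Q̄ = (S₀/π) × [bracket] = (1361/π) × 1.027042 = 444.93 W/m².
Ratio Q̄_A / Q̄_B = 307.87 / 444.93 = 0.6920.

Q̄_A / Q̄_B ≈ 0.692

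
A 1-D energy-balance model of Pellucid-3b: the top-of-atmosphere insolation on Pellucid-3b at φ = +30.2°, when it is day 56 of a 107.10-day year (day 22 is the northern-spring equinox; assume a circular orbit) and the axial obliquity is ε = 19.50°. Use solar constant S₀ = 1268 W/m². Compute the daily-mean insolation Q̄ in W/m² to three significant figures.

Q̄ ≈ 435 W/m²

Solar longitude: λ_s = 360° × (56 − 22)/107.10 = 114.286°.
sin δ = sin 19.50° × sin 114.286° = 0.30427, so δ = +17.714°.
cos H₀ = −tan(+30.2°) tan(+17.714°) = -0.1859, H₀ = 1.7578 rad.
Bracket: H₀ sin φ sin δ + cos φ cos δ sin H₀ = 1.7578×0.50302×0.30427 + 0.86427×0.95259×0.98257 = 0.269038 + 0.808945 = 1.077983.
Q̄ = (S₀/π) × [bracket] = (1268/π) × 1.077983 = 435.1 W/m².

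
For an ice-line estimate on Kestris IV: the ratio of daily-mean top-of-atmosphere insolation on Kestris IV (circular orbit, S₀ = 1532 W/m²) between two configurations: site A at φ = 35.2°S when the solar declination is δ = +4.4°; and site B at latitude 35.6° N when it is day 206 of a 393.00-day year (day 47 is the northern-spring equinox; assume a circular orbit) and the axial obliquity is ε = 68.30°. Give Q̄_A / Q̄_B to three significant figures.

— Configuration A (φ=-35.2°):
cos H₀ = −tan(-35.2°) tan(+4.400°) = 0.0543, H₀ = 1.5165 rad.
Bracket: H₀ sin φ sin δ + cos φ cos δ sin H₀ = 1.5165×-0.57643×0.07672 + 0.81714×0.99705×0.99853 = -0.067065 + 0.813532 = 0.746467.
Q̄ = (S₀/π) × [bracket] = (1532/π) × 0.746467 = 364.02 W/m².
— Configuration B (φ=+35.6°):
Solar longitude: λ_s = 360° × (206 − 47)/393.00 = 145.649°.
sin δ = sin 68.30° × sin 145.649° = 0.52428, so δ = +31.619°.
cos H₀ = −tan(+35.6°) tan(+31.619°) = -0.4408, H₀ = 2.0273 rad.
Bracket: H₀ sin φ sin δ + cos φ cos δ sin H₀ = 2.0273×0.58212×0.52428 + 0.81310×0.85155×0.89762 = 0.618720 + 0.621508 = 1.240228.
Q̄ = (S₀/π) × [bracket] = (1532/π) × 1.240228 = 604.80 W/m².
Ratio Q̄_A / Q̄_B = 364.02 / 604.80 = 0.6019.

Q̄_A / Q̄_B ≈ 0.602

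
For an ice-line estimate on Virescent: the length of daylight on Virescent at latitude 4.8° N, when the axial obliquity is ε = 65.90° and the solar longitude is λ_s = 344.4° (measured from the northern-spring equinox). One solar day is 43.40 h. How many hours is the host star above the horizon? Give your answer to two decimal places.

21.41 h

Solar declination: sin δ = sin ε · sin λ_s = sin 65.90° × sin 344.4° = -0.24548, so δ = -14.210°.
cos H₀ = −tan φ · tan δ = −tan(+4.8°) × tan(-14.210°) = 0.0213, so H₀ = 1.5495 rad = 88.78°.
Daylight = 2H₀/(2π) × 43.40 h = (1.5495/π) × 43.40 = 21.41 h.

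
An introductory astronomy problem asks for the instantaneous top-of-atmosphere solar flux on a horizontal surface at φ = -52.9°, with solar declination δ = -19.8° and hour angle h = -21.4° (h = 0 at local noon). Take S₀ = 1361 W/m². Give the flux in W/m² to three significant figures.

cos θ_z = sin φ sin δ + cos φ cos δ cos h = 0.270172 + 0.528418 = 0.798590.
Flux = S₀ · cos θ_z = 1361 × 0.798590 = 1087 W/m².

1.09e+03 W/m²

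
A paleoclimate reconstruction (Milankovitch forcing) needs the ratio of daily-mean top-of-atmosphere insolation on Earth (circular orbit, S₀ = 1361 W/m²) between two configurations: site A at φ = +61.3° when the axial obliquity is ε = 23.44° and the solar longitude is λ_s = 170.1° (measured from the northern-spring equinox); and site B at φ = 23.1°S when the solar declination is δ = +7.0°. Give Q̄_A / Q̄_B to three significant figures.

Q̄_A / Q̄_B ≈ 0.688

— Configuration A (φ=+61.3°):
Solar declination: sin δ = sin ε · sin λ_s = sin 23.44° × sin 170.1° = 0.06839, so δ = +3.922°.
cos H₀ = −tan(+61.3°) tan(+3.922°) = -0.1252, H₀ = 1.6963 rad.
Bracket: H₀ sin φ sin δ + cos φ cos δ sin H₀ = 1.6963×0.87715×0.06839 + 0.48022×0.99766×0.99213 = 0.101758 + 0.475326 = 0.577084.
Q̄ = (S₀/π) × [bracket] = (1361/π) × 0.577084 = 250.00 W/m².
— Configuration B (φ=-23.1°):
cos H₀ = −tan(-23.1°) tan(+7.000°) = 0.0524, H₀ = 1.5184 rad.
Bracket: H₀ sin φ sin δ + cos φ cos δ sin H₀ = 1.5184×-0.39234×0.12187 + 0.91982×0.99255×0.99863 = -0.072602 + 0.911717 = 0.839115.
Q̄ = (S₀/π) × [bracket] = (1361/π) × 0.839115 = 363.52 W/m².
Ratio Q̄_A / Q̄_B = 250.00 / 363.52 = 0.6877.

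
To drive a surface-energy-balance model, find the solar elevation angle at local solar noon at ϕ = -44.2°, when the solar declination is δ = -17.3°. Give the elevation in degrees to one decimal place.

63.1°

At local noon the hour angle is zero, so the zenith angle equals |ϕ − δ| = |-44.2° − (-17.300°)| = 26.900°.
Elevation = 90° − 26.900° = 63.1°.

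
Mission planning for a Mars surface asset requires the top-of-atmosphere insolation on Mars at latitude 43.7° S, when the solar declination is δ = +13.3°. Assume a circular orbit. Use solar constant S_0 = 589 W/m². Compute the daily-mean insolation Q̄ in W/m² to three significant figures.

Q̄ ≈ 88.5 W/m²

cos h₀ = −tan(-43.7°) tan(+13.300°) = 0.2259, h₀ = 1.3429 rad.
Bracket: h₀ sin ϕ sin δ + cos ϕ cos δ sin h₀ = 1.3429×-0.69088×0.23005 + 0.72297×0.97318×0.97415 = -0.213436 + 0.685392 = 0.471956.
Q̄ = (S_0/π) × [bracket] = (589/π) × 0.471956 = 88.48 W/m².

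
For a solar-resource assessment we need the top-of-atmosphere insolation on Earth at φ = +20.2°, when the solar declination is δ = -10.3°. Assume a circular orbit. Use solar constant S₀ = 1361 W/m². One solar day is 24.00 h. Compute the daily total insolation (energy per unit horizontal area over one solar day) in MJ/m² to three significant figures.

31.0 MJ/m²

cos H₀ = −tan(+20.2°) tan(-10.300°) = 0.0669, H₀ = 1.5039 rad.
Bracket: H₀ sin φ sin δ + cos φ cos δ sin H₀ = 1.5039×0.34530×-0.17880 + 0.93849×0.98389×0.99776 = -0.092850 + 0.921303 = 0.828453.
Q̄ = (S₀/π) × [bracket] = (1361/π) × 0.828453 = 358.90 W/m².
Daily total = Q̄ × 24.00 h × 3600 s/h = 358.90 × 24.00 × 3600 / 10⁶ = 31.01 MJ/m².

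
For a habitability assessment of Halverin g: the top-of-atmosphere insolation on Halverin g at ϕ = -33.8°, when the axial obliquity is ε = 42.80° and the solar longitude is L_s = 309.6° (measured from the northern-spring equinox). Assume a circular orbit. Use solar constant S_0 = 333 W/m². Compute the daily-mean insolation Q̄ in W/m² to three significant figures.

Solar declination: sin δ = sin ε · sin L_s = sin 42.80° × sin 309.6° = -0.52352, so δ = -31.569°.
cos h₀ = −tan(-33.8°) tan(-31.569°) = -0.4113, h₀ = 1.9947 rad.
Bracket: h₀ sin ϕ sin δ + cos ϕ cos δ sin h₀ = 1.9947×-0.55630×-0.52352 + 0.83098×0.85201×0.91148 = 0.580925 + 0.645331 = 1.226256.
Q̄ = (S_0/π) × [bracket] = (333/π) × 1.226256 = 130.0 W/m².

Q̄ ≈ 130 W/m²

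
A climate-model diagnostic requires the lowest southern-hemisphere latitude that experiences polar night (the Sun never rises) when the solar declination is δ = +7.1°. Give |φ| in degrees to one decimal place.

|φ| = 82.9°

Polar night requires cos H₀ = −tan φ tan δ ≥ 1, i.e. tan φ tan δ ≤ −1.
The boundary is |tan φ| · |tan δ| = 1, so |φ| = 90° − |δ| = 90° − 7.1° = 82.9° in the southern hemisphere.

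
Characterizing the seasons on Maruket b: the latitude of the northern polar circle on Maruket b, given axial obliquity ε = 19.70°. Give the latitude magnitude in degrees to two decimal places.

70.30°

The polar circle is the lowest latitude that experiences at least one full rotation of continuous daylight at the northern-summer solstice; it lies at |φ| = 90° − ε = 90° − 19.70° = 70.30°.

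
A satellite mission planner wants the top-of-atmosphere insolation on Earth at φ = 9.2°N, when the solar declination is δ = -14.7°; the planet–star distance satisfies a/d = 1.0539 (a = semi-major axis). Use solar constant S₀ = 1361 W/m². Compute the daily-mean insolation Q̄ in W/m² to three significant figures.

cos H₀ = −tan(+9.2°) tan(-14.700°) = 0.0425, H₀ = 1.5283 rad.
Bracket: H₀ sin φ sin δ + cos φ cos δ sin H₀ = 1.5283×0.15988×-0.25376 + 0.98714×0.96727×0.99910 = -0.062005 + 0.953972 = 0.891967.
Inverse-square distance factor (a/d)² = 1.0539² = 1.110705.
Q̄ = (S₀/π) × 1.110705 × [bracket] = (1361/π) × 1.110705 × 0.891967 = 429.2 W/m².

Q̄ ≈ 429 W/m²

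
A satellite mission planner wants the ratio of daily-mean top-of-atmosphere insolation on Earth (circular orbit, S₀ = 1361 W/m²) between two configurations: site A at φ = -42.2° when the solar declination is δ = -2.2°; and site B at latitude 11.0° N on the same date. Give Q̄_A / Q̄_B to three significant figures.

Q̄_A / Q̄_B ≈ 0.806

— Configuration A (φ=-42.2°):
cos H₀ = −tan(-42.2°) tan(-2.200°) = -0.0348, H₀ = 1.6056 rad.
Bracket: H₀ sin φ sin δ + cos φ cos δ sin H₀ = 1.6056×-0.67172×-0.03839 + 0.74080×0.99926×0.99939 = 0.041404 + 0.739800 = 0.781204.
Q̄ = (S₀/π) × [bracket] = (1361/π) × 0.781204 = 338.43 W/m².
— Configuration B (φ=+11.0°):
cos H₀ = −tan(+11.0°) tan(-2.200°) = 0.0075, H₀ = 1.5633 rad.
Bracket: H₀ sin φ sin δ + cos φ cos δ sin H₀ = 1.5633×0.19081×-0.03839 + 0.98163×0.99926×0.99997 = -0.011451 + 0.980874 = 0.969423.
Q̄ = (S₀/π) × [bracket] = (1361/π) × 0.969423 = 419.97 W/m².
Ratio Q̄_A / Q̄_B = 338.43 / 419.97 = 0.8058.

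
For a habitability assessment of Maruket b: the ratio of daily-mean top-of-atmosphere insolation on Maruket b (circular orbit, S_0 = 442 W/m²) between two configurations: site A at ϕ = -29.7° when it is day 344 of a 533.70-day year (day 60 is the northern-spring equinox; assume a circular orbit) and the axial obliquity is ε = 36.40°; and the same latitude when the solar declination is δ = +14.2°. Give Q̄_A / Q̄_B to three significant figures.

— Configuration A (ϕ=-29.7°):
Solar longitude: L_s = 360° × (344 − 60)/533.70 = 191.568°.
sin δ = sin 36.40° × sin 191.568° = -0.11900, so δ = -6.834°.
cos h₀ = −tan(-29.7°) tan(-6.834°) = -0.0684, h₀ = 1.6392 rad.
Bracket: h₀ sin ϕ sin δ + cos ϕ cos δ sin h₀ = 1.6392×-0.49546×-0.11900 + 0.86863×0.99289×0.99766 = 0.096647 + 0.860436 = 0.957083.
Q̄ = (S_0/π) × [bracket] = (442/π) × 0.957083 = 134.65 W/m².
— Configuration B (ϕ=-29.7°):
cos h₀ = −tan(-29.7°) tan(+14.200°) = 0.1443, h₀ = 1.4260 rad.
Bracket: h₀ sin ϕ sin δ + cos ϕ cos δ sin h₀ = 1.4260×-0.49546×0.24531 + 0.86863×0.96945×0.98953 = -0.173318 + 0.833277 = 0.659959.
Q̄ = (S_0/π) × [bracket] = (442/π) × 0.659959 = 92.852 W/m².
Ratio Q̄_A / Q̄_B = 134.65 / 92.852 = 1.450.

Q̄_A / Q̄_B ≈ 1.45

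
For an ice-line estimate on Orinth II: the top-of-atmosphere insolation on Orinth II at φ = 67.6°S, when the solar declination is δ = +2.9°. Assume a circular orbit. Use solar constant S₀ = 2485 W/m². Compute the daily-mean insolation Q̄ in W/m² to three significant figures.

cos H₀ = −tan(-67.6°) tan(+2.900°) = 0.1229, H₀ = 1.4476 rad.
Bracket: H₀ sin φ sin δ + cos φ cos δ sin H₀ = 1.4476×-0.92455×0.05059 + 0.38107×0.99872×0.99242 = -0.067709 + 0.377697 = 0.309988.
Q̄ = (S₀/π) × [bracket] = (2485/π) × 0.309988 = 245.2 W/m².

Q̄ ≈ 245 W/m²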